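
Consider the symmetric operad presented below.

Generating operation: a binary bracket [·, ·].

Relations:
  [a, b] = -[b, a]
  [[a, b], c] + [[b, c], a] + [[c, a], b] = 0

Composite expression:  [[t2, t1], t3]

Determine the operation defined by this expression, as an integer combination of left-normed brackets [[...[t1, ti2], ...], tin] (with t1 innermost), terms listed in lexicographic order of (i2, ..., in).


-[[t1, t2], t3]


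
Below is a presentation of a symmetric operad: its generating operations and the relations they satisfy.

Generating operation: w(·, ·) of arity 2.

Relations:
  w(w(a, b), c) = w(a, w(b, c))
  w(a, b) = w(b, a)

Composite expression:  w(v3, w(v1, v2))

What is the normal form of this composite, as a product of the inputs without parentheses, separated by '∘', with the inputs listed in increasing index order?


v1 ∘ v2 ∘ v3

Any arrangement under w is one operation, so sort the v-inputs.
w(v1, v2) unparenthesizes to v1 ∘ v2
w(v3, w(v1, v2)) unparenthesizes to v3 ∘ v1 ∘ v2
reordering the factors by index: v1 ∘ v2 ∘ v3


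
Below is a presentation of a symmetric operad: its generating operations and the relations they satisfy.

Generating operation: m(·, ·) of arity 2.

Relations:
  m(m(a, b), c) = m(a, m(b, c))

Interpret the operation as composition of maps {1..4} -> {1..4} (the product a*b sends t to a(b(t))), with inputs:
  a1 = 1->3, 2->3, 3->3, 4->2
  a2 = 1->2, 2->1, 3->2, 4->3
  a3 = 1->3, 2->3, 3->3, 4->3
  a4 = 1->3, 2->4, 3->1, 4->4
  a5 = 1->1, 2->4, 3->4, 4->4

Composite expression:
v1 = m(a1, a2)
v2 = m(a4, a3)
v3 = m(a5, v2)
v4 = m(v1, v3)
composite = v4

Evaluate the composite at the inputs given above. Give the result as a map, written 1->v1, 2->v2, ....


1->3, 2->3, 3->3, 4->3

m(a1, a2) = 1->3, 2->3, 3->3, 4->3
m(a4, a3) = 1->1, 2->1, 3->1, 4->1
m(a5, m(a4, a3)) = 1->1, 2->1, 3->1, 4->1
m(m(a1, a2), m(a5, m(a4, a3))) = 1->3, 2->3, 3->3, 4->3


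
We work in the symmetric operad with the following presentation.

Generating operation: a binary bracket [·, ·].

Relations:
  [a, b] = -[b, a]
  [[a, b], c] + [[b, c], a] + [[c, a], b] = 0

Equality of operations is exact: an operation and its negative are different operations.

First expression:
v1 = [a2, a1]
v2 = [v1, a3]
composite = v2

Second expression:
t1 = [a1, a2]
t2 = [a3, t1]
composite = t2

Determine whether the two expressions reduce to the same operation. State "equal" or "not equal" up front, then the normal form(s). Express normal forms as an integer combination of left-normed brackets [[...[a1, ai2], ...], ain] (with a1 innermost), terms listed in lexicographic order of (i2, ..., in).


equal; both compose to -[[a1, a2], a3]


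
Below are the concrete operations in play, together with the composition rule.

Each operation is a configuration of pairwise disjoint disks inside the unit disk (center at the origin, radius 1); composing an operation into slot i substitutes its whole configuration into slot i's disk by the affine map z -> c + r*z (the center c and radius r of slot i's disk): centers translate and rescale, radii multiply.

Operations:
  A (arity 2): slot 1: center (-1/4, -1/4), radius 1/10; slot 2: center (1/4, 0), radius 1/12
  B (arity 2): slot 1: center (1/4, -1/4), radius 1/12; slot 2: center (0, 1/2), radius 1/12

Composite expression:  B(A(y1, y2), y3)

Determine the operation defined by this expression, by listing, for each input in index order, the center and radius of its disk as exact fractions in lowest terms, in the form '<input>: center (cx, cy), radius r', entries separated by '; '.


Below B, radii multiply path by path; the y-disk centers shift.
y1 passes through 2 substitutions, ending at center (11/48, -13/48), radius 1/120
y2 passes through 2 substitutions, ending at center (13/48, -1/4), radius 1/144
y3 passes through 1 substitution, ending at center (0, 1/2), radius 1/12

y1: center (11/48, -13/48), radius 1/120; y2: center (13/48, -1/4), radius 1/144; y3: center (0, 1/2), radius 1/12


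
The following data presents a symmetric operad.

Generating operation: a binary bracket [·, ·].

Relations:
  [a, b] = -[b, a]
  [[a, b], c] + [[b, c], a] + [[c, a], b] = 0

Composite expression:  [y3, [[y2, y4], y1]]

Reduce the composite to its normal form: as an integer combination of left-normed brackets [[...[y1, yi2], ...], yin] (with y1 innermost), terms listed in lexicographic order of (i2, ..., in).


Left-normed coefficients sit on the y1-initial expansion words.
Composite bracket: [y3, [[y2, y4], y1]]
The bracket unfolds into 8 signed words via [a, b] = ab - ba (2^3 = 8).
The y1-initial words carry the normal form:
  sign of y1y2y4y3 is +1, so it contributes +[[[y1, y2], y4], y3]
  sign of y1y4y2y3 is -1, so it contributes -[[[y1, y4], y2], y3]

[[[y1, y2], y4], y3] - [[[y1, y4], y2], y3]


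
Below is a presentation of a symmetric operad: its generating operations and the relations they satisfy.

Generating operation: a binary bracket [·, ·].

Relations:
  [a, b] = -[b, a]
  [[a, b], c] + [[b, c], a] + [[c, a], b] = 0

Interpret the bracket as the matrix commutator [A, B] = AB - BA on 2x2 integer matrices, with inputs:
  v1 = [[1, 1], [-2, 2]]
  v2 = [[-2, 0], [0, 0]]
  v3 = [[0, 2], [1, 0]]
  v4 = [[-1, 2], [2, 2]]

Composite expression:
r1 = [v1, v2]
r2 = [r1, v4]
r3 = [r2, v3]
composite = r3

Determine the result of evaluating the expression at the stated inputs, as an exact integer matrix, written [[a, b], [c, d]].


[v1, v2] = [[0, 2], [4, 0]]
[[v1, v2], v4] = [[-4, 6], [-12, 4]]
[[[v1, v2], v4], v3] = [[30, -16], [8, -30]]

[[30, -16], [8, -30]]


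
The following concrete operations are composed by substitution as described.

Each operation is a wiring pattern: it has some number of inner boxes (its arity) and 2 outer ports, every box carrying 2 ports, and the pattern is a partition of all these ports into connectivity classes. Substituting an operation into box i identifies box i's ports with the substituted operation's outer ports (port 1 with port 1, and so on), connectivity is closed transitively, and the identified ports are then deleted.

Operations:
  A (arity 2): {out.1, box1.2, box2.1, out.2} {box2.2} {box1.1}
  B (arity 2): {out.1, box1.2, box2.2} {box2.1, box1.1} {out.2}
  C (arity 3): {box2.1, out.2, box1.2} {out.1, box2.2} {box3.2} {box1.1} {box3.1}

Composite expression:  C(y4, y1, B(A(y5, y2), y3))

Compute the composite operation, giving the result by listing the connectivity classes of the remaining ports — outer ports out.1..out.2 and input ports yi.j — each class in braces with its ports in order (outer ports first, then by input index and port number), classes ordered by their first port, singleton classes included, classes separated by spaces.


Substituting into C glues patterns; closure does the rest.
composing A on (y5, y2), with out.j its own outer ports: {out.1, out.2, y2.1, y5.2} {y2.2} {y5.1}
composing B on (y5, y2, y3), with out.j its own outer ports: {out.1, y2.1, y3.1, y3.2, y5.2} {out.2} {y2.2} {y5.1}
composing C on (y4, y1, y5, y2, y3), with out.j its own outer ports: {out.1, y1.2} {out.2, y1.1, y4.2} {y2.1, y3.1, y3.2, y5.2} {y2.2} {y4.1} {y5.1}

{out.1, y1.2} {out.2, y1.1, y4.2} {y2.1, y3.1, y3.2, y5.2} {y2.2} {y4.1} {y5.1}


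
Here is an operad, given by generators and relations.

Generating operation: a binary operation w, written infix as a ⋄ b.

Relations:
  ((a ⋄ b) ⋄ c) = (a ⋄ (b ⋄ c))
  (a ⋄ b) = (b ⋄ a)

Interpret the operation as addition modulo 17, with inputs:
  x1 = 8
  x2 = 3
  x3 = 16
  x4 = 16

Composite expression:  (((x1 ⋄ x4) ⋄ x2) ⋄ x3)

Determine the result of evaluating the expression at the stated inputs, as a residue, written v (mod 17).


(x1 ⋄ x4) = 7
((x1 ⋄ x4) ⋄ x2) = 10
(((x1 ⋄ x4) ⋄ x2) ⋄ x3) = 9

9 (mod 17)


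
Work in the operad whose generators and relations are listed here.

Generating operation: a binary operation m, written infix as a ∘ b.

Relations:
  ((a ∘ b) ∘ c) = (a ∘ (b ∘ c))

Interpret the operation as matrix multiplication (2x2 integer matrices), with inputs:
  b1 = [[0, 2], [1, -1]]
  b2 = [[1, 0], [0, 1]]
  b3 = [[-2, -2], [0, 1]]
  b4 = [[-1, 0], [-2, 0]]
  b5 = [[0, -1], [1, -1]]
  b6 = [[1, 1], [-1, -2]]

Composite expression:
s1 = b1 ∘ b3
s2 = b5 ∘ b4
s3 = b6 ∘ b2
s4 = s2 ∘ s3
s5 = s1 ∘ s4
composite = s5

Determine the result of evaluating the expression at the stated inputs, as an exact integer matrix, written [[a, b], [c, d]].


[[2, 2], [-7, -7]]

(b1 ∘ b3) = [[0, 2], [-2, -3]]
(b5 ∘ b4) = [[2, 0], [1, 0]]
(b6 ∘ b2) = [[1, 1], [-1, -2]]
((b5 ∘ b4) ∘ (b6 ∘ b2)) = [[2, 2], [1, 1]]
((b1 ∘ b3) ∘ ((b5 ∘ b4) ∘ (b6 ∘ b2))) = [[2, 2], [-7, -7]]


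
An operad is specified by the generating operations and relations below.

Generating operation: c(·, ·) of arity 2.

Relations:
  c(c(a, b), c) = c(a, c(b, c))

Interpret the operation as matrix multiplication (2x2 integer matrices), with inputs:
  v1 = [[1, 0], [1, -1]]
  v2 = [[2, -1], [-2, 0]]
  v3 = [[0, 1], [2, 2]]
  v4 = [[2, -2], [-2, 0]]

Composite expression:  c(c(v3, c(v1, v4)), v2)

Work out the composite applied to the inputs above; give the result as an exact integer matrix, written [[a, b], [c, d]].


[[12, -4], [40, -12]]

c(v1, v4) = [[2, -2], [4, -2]]
c(v3, c(v1, v4)) = [[4, -2], [12, -8]]
c(c(v3, c(v1, v4)), v2) = [[12, -4], [40, -12]]


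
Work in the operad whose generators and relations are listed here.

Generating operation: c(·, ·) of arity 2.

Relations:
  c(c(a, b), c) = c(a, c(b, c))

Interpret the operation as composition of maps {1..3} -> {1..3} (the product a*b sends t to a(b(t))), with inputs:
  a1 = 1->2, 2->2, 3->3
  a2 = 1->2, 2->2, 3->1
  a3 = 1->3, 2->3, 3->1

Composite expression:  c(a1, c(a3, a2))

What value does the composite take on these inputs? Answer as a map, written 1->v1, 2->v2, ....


c(a3, a2) = 1->3, 2->3, 3->3
c(a1, c(a3, a2)) = 1->3, 2->3, 3->3

1->3, 2->3, 3->3


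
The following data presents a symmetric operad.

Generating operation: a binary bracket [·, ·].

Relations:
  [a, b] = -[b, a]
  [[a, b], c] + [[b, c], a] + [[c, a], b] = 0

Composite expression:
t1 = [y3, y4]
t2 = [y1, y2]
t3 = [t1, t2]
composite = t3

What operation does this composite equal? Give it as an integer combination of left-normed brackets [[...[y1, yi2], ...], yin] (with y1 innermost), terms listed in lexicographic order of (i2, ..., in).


-[[[y1, y2], y3], y4] + [[[y1, y2], y4], y3]

A multilinear Lie element is pinned by y1-initial words (y1 innermost).
Composite bracket: [[y3, y4], [y1, y2]]
Each bracket splits as ab - ba, giving 8 signed words (2^3 = 8).
Collect the words opening with y1:
  y1y2y3y4 appears with sign -1, giving the term -[[[y1, y2], y3], y4]
  y1y2y4y3 appears with sign +1, giving the term +[[[y1, y2], y4], y3]


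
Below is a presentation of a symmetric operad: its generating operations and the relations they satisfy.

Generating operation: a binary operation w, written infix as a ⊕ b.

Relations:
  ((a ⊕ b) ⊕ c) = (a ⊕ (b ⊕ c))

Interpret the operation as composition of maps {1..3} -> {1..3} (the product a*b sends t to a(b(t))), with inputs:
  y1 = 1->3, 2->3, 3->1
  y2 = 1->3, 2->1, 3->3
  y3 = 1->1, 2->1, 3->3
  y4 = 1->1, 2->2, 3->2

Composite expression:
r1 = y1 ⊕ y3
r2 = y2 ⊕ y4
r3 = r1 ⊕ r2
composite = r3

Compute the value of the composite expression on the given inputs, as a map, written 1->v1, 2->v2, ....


1->1, 2->3, 3->3

(y1 ⊕ y3) = 1->3, 2->3, 3->1
(y2 ⊕ y4) = 1->3, 2->1, 3->1
((y1 ⊕ y3) ⊕ (y2 ⊕ y4)) = 1->1, 2->3, 3->3


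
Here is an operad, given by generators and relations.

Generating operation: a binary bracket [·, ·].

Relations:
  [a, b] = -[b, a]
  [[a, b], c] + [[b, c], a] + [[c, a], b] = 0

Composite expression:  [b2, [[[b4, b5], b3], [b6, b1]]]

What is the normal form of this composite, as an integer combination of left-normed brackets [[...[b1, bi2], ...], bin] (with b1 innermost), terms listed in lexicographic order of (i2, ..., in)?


A multilinear Lie element is pinned by b1-initial words (b1 innermost).
Composite bracket: [b2, [[[b4, b5], b3], [b6, b1]]]
Expanding via [a, b] = ab - ba: 32 signed words (2^5 = 32).
Keep just the words that open with b1:
  sign of b1b6b3b4b5b2 is +1, so it contributes +[[[[[b1, b6], b3], b4], b5], b2]
  sign of b1b6b3b5b4b2 is -1, so it contributes -[[[[[b1, b6], b3], b5], b4], b2]
  sign of b1b6b4b5b3b2 is -1, so it contributes -[[[[[b1, b6], b4], b5], b3], b2]
  sign of b1b6b5b4b3b2 is +1, so it contributes +[[[[[b1, b6], b5], b4], b3], b2]

[[[[[b1, b6], b3], b4], b5], b2] - [[[[[b1, b6], b3], b5], b4], b2] - [[[[[b1, b6], b4], b5], b3], b2] + [[[[[b1, b6], b5], b4], b3], b2]


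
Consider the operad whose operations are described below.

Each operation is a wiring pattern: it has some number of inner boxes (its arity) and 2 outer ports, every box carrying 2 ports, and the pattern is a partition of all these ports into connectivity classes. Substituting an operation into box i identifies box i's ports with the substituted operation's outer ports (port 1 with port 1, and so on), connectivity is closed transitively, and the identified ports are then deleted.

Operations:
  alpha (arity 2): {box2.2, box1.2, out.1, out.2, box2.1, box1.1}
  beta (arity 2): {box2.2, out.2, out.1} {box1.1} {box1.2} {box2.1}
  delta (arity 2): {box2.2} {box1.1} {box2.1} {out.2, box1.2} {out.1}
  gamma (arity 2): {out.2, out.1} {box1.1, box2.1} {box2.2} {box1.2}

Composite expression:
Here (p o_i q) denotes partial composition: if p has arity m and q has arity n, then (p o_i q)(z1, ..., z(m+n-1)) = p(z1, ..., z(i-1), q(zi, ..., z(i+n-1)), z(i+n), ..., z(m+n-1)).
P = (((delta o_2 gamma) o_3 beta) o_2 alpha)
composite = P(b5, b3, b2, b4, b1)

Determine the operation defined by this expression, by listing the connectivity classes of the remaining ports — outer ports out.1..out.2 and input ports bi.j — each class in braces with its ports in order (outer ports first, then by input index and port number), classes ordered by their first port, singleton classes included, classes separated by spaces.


{out.1} {out.2, b5.2} {b1.1} {b1.2, b2.1, b2.2, b3.1, b3.2} {b4.1} {b4.2} {b5.1}

Substituting into delta glues patterns; closure does the rest.
composing alpha on (b3, b2), with out.j its own outer ports: {out.1, out.2, b2.1, b2.2, b3.1, b3.2}
composing beta on (b4, b1), with out.j its own outer ports: {out.1, out.2, b1.2} {b1.1} {b4.1} {b4.2}
composing gamma on (b3, b2, b4, b1), with out.j its own outer ports: {out.1, out.2} {b1.1} {b1.2, b2.1, b2.2, b3.1, b3.2} {b4.1} {b4.2}
composing delta on (b5, b3, b2, b4, b1), with out.j its own outer ports: {out.1} {out.2, b5.2} {b1.1} {b1.2, b2.1, b2.2, b3.1, b3.2} {b4.1} {b4.2} {b5.1}


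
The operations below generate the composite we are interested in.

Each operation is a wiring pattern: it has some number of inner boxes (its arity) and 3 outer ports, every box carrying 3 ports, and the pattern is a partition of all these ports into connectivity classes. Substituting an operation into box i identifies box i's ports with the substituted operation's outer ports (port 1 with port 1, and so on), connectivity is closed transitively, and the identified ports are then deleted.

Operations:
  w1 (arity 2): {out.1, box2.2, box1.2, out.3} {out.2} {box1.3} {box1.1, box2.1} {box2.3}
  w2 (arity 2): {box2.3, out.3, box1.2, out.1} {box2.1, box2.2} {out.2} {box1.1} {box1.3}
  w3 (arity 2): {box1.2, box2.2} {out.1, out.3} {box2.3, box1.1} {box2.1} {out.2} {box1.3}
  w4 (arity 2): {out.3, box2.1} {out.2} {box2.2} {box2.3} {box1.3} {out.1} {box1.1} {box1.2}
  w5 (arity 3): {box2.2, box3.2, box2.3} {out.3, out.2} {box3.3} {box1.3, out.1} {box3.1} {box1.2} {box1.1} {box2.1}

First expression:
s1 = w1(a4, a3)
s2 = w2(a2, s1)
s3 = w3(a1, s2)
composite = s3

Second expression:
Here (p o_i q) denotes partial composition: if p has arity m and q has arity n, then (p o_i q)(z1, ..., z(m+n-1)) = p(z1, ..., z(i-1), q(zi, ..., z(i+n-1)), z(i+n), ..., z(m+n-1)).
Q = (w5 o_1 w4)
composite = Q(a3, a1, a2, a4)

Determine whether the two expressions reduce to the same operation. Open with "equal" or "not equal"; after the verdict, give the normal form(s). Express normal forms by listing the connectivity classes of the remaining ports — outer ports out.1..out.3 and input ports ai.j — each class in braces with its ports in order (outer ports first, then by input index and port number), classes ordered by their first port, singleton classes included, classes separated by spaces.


not equal — first {out.1, out.3} {out.2} {a1.1, a2.2, a3.2, a4.2} {a1.2} {a1.3} {a2.1} {a2.3} {a3.1, a4.1} {a3.3} {a4.3}, second {out.1, a1.1} {out.2, out.3} {a1.2} {a1.3} {a2.1} {a2.2, a2.3, a4.2} {a3.1} {a3.2} {a3.3} {a4.1} {a4.3}

In normal form, the first expression is {out.1, out.3} {out.2} {a1.1, a2.2, a3.2, a4.2} {a1.2} {a1.3} {a2.1} {a2.3} {a3.1, a4.1} {a3.3} {a4.3}
In normal form, the second expression is {out.1, a1.1} {out.2, out.3} {a1.2} {a1.3} {a2.1} {a2.2, a2.3, a4.2} {a3.1} {a3.2} {a3.3} {a4.1} {a4.3}
Different reductions; not equal.


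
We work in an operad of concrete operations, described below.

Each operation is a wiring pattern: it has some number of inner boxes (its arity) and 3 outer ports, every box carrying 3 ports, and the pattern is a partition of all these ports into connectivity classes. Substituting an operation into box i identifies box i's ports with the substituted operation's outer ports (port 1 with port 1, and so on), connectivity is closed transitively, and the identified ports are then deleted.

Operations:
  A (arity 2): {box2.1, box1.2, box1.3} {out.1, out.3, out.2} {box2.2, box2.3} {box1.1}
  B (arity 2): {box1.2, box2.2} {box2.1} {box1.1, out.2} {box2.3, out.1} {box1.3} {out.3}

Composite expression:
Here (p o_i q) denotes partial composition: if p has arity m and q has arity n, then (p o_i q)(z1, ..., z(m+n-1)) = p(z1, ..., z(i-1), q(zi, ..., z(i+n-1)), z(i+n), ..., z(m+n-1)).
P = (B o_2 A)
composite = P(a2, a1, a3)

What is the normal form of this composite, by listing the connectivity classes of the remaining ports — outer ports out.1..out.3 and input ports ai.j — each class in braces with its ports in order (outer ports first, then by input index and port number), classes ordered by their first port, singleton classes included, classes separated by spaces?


{out.1, a2.2} {out.2, a2.1} {out.3} {a1.1} {a1.2, a1.3, a3.1} {a2.3} {a3.2, a3.3}

Connectivity passes through glued B-boundaries; trace each wire chain.
the subtree at A composes to {out.1, out.2, out.3} {a1.1} {a1.2, a1.3, a3.1} {a3.2, a3.3} on (a1, a3); out.j = own outer ports
the subtree at B composes to {out.1, a2.2} {out.2, a2.1} {out.3} {a1.1} {a1.2, a1.3, a3.1} {a2.3} {a3.2, a3.3} on (a2, a1, a3); out.j = own outer ports


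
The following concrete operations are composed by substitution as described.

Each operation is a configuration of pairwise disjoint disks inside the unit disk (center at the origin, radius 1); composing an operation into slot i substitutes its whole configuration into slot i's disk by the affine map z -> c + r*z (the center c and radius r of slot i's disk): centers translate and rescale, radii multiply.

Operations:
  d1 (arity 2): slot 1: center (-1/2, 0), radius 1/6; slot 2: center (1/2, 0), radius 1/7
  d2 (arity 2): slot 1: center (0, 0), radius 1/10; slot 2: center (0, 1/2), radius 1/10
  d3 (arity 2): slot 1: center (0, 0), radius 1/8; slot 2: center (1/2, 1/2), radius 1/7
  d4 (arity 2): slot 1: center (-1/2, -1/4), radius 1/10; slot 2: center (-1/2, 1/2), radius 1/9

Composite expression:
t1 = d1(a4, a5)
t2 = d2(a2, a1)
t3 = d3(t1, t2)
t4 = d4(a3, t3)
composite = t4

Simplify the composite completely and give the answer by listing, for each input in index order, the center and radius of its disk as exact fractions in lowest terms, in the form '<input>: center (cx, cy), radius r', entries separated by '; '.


Each a-disk chains the slot maps above it in d4; radii multiply.
input a3: applying the 1 nested substitution gives center (-1/2, -1/4), radius 1/10
input a4: applying the 3 nested substitutions gives center (-73/144, 1/2), radius 1/432
input a5: applying the 3 nested substitutions gives center (-71/144, 1/2), radius 1/504
input a2: applying the 3 nested substitutions gives center (-4/9, 5/9), radius 1/630
input a1: applying the 3 nested substitutions gives center (-4/9, 71/126), radius 1/630

a1: center (-4/9, 71/126), radius 1/630; a2: center (-4/9, 5/9), radius 1/630; a3: center (-1/2, -1/4), radius 1/10; a4: center (-73/144, 1/2), radius 1/432; a5: center (-71/144, 1/2), radius 1/504


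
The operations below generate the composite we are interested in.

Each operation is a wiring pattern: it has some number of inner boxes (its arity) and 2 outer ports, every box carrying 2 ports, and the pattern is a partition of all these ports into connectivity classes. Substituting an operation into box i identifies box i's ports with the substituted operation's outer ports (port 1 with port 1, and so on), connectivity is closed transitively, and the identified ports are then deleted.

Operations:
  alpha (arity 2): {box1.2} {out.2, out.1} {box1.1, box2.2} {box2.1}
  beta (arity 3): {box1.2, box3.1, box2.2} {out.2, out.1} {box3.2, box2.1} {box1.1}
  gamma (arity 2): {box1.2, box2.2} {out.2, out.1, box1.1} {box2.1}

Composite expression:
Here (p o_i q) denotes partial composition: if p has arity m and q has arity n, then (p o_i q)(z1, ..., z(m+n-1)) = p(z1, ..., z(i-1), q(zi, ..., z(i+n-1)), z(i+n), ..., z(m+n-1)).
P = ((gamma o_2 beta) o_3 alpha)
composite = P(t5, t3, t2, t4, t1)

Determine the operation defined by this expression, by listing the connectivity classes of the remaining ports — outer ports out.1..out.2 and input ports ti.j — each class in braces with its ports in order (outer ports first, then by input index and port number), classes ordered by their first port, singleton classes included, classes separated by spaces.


{out.1, out.2, t5.1} {t1.1, t1.2, t3.2} {t2.1, t4.2} {t2.2} {t3.1} {t4.1} {t5.2}

Reachability decides: close wires over gamma-identified ports.
through alpha, on inputs (t2, t4): {out.1, out.2} {t2.1, t4.2} {t2.2} {t4.1} (out.j = stage outer ports)
through beta, on inputs (t3, t2, t4, t1): {out.1, out.2} {t1.1, t1.2, t3.2} {t2.1, t4.2} {t2.2} {t3.1} {t4.1} (out.j = stage outer ports)
through gamma, on inputs (t5, t3, t2, t4, t1): {out.1, out.2, t5.1} {t1.1, t1.2, t3.2} {t2.1, t4.2} {t2.2} {t3.1} {t4.1} {t5.2} (out.j = stage outer ports)


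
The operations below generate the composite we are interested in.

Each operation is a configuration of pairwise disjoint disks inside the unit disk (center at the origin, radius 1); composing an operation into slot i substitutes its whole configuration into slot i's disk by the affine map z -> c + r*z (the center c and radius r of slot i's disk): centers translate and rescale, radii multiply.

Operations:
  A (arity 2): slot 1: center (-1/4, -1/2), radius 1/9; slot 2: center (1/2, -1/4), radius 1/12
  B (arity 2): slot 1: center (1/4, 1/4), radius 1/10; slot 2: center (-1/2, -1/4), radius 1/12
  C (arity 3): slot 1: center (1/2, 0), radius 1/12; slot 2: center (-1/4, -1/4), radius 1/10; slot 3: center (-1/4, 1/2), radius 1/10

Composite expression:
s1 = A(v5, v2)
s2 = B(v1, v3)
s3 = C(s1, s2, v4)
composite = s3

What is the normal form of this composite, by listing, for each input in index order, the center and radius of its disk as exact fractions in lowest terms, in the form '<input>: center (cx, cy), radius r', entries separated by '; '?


Follow each v-input down from C: c' goes to c + r*c', radius to r*r'.
for v5, the 2-step affine chain lands on center (23/48, -1/24), radius 1/108
for v2, the 2-step affine chain lands on center (13/24, -1/48), radius 1/144
for v1, the 2-step affine chain lands on center (-9/40, -9/40), radius 1/100
for v3, the 2-step affine chain lands on center (-3/10, -11/40), radius 1/120
for v4, the 1-step affine chain lands on center (-1/4, 1/2), radius 1/10

v1: center (-9/40, -9/40), radius 1/100; v2: center (13/24, -1/48), radius 1/144; v3: center (-3/10, -11/40), radius 1/120; v4: center (-1/4, 1/2), radius 1/10; v5: center (23/48, -1/24), radius 1/108


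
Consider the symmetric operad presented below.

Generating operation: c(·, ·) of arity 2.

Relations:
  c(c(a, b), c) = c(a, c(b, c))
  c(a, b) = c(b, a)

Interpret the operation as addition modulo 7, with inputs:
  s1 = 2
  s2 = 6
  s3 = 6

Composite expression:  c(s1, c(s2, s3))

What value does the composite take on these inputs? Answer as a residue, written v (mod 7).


0 (mod 7)

c(s2, s3) = 5
c(s1, c(s2, s3)) = 0


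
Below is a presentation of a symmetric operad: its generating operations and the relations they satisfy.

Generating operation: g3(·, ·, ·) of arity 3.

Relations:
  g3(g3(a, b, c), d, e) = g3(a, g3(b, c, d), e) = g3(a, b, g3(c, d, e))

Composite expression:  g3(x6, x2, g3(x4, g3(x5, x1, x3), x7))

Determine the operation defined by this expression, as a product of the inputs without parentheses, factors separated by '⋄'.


x6 ⋄ x2 ⋄ x4 ⋄ x5 ⋄ x1 ⋄ x3 ⋄ x7

Under associativity of g3, the answer is the x's in reading order.
g3(x5, x1, x3) spells out as x5 ⋄ x1 ⋄ x3
g3(x4, g3(x5, x1, x3), x7) spells out as x4 ⋄ x5 ⋄ x1 ⋄ x3 ⋄ x7
g3(x6, x2, g3(x4, g3(x5, x1, x3), x7)) spells out as x6 ⋄ x2 ⋄ x4 ⋄ x5 ⋄ x1 ⋄ x3 ⋄ x7


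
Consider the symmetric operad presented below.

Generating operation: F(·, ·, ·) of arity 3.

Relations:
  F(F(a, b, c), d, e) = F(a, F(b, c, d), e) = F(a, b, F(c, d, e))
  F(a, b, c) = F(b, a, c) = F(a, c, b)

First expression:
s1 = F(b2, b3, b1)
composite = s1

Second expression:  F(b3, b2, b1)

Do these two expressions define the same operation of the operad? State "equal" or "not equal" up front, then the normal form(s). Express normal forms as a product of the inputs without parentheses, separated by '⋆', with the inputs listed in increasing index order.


equal: each reduces to b1 ⋆ b2 ⋆ b3

The first expression reduces to b1 ⋆ b2 ⋆ b3
The second expression reduces to b1 ⋆ b2 ⋆ b3
Both agree, so they are equal.


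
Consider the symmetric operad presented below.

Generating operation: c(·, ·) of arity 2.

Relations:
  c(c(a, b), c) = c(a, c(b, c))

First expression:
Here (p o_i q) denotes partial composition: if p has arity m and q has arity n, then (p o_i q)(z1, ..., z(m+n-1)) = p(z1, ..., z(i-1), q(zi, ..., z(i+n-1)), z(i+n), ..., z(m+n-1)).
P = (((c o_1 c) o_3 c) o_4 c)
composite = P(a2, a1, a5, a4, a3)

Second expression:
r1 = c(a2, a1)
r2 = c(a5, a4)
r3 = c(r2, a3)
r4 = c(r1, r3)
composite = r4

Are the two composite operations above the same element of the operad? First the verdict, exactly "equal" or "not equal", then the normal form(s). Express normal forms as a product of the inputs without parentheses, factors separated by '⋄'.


equal; both compose to a2 ⋄ a1 ⋄ a5 ⋄ a4 ⋄ a3

Normal form of the first expression: a2 ⋄ a1 ⋄ a5 ⋄ a4 ⋄ a3
Normal form of the second expression: a2 ⋄ a1 ⋄ a5 ⋄ a4 ⋄ a3
One common form — equal.


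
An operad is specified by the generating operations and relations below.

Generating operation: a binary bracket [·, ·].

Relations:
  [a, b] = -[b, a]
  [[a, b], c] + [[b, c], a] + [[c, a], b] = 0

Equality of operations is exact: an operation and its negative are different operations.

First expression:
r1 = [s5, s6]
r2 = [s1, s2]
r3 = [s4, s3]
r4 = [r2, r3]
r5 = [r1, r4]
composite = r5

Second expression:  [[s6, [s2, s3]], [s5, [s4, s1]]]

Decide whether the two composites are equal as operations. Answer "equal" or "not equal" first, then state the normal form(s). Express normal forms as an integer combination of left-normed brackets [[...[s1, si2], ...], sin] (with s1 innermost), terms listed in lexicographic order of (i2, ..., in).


not equal: they reduce to [[[[[s1, s2], s3], s4], s5], s6] - [[[[[s1, s2], s3], s4], s6], s5] - [[[[[s1, s2], s4], s3], s5], s6] + [[[[[s1, s2], s4], s3], s6], s5] and [[[[[s1, s4], s5], s2], s3], s6] - [[[[[s1, s4], s5], s3], s2], s6] - [[[[[s1, s4], s5], s6], s2], s3] + [[[[[s1, s4], s5], s6], s3], s2]

The first expression, normalized: [[[[[s1, s2], s3], s4], s5], s6] - [[[[[s1, s2], s3], s4], s6], s5] - [[[[[s1, s2], s4], s3], s5], s6] + [[[[[s1, s2], s4], s3], s6], s5]
The second expression, normalized: [[[[[s1, s4], s5], s2], s3], s6] - [[[[[s1, s4], s5], s3], s2], s6] - [[[[[s1, s4], s5], s6], s2], s3] + [[[[[s1, s4], s5], s6], s3], s2]
No match — not equal.


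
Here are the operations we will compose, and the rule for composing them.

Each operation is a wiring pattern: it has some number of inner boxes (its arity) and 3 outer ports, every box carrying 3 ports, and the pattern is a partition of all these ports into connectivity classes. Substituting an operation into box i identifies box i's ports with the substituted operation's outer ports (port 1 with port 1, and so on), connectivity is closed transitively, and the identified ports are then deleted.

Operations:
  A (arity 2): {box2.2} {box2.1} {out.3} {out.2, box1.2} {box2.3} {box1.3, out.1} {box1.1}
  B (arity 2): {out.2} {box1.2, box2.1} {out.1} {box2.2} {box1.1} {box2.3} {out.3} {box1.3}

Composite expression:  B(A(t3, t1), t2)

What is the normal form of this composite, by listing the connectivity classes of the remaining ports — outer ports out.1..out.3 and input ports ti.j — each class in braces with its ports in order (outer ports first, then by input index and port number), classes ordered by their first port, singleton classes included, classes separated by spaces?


{out.1} {out.2} {out.3} {t1.1} {t1.2} {t1.3} {t2.1, t3.2} {t2.2} {t2.3} {t3.1} {t3.3}


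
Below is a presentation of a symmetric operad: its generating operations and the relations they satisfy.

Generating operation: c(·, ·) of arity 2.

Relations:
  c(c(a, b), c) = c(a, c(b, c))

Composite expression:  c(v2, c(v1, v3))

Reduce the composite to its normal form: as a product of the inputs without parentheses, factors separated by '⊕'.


Associativity of c dissolves the nesting; only the v-input order survives.
c(v1, v3) reduces to v1 ⊕ v3
c(v2, c(v1, v3)) reduces to v2 ⊕ v1 ⊕ v3

v2 ⊕ v1 ⊕ v3


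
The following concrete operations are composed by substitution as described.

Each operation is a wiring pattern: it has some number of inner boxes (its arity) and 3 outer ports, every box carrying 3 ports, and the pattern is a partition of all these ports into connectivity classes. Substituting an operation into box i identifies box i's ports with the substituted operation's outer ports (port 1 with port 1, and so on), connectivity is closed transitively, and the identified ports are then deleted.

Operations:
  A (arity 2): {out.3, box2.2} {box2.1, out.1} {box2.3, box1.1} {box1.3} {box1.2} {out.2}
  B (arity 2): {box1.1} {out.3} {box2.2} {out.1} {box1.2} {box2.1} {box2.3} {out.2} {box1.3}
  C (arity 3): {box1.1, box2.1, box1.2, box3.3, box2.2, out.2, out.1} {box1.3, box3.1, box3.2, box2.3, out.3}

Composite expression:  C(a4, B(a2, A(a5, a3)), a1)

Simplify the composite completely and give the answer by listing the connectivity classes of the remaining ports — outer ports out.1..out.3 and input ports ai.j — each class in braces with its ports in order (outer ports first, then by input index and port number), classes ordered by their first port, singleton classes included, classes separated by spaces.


{out.1, out.2, a1.3, a4.1, a4.2} {out.3, a1.1, a1.2, a4.3} {a2.1} {a2.2} {a2.3} {a3.1} {a3.2} {a3.3, a5.1} {a5.2} {a5.3}

Two ports join when wires chain via C-identified ports.
after A, the pattern on (a5, a3) reads {out.1, a3.1} {out.2} {out.3, a3.2} {a3.3, a5.1} {a5.2} {a5.3} (out.j = its outer ports)
after B, the pattern on (a2, a5, a3) reads {out.1} {out.2} {out.3} {a2.1} {a2.2} {a2.3} {a3.1} {a3.2} {a3.3, a5.1} {a5.2} {a5.3} (out.j = its outer ports)
after C, the pattern on (a4, a2, a5, a3, a1) reads {out.1, out.2, a1.3, a4.1, a4.2} {out.3, a1.1, a1.2, a4.3} {a2.1} {a2.2} {a2.3} {a3.1} {a3.2} {a3.3, a5.1} {a5.2} {a5.3} (out.j = its outer ports)


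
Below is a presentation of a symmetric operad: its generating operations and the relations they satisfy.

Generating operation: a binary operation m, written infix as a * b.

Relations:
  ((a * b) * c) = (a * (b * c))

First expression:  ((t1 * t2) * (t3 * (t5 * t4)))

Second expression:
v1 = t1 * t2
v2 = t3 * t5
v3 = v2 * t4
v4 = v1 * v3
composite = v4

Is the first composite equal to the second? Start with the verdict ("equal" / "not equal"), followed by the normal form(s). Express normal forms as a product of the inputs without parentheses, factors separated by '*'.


In normal form, the first expression is t1 * t2 * t3 * t5 * t4
In normal form, the second expression is t1 * t2 * t3 * t5 * t4
The normal forms match — equal.

equal; the common form is t1 * t2 * t3 * t5 * t4


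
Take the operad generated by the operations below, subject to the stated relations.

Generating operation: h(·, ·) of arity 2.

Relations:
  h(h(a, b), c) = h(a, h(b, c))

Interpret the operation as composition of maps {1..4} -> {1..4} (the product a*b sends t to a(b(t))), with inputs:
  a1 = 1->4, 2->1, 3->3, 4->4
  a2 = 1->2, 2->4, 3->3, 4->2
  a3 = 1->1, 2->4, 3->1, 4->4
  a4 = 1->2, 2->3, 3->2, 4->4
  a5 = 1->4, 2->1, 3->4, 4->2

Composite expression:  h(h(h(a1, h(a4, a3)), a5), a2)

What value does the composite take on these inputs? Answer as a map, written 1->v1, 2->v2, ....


1->1, 2->4, 3->4, 4->1

h(a4, a3) = 1->2, 2->4, 3->2, 4->4
h(a1, h(a4, a3)) = 1->1, 2->4, 3->1, 4->4
h(h(a1, h(a4, a3)), a5) = 1->4, 2->1, 3->4, 4->4
h(h(h(a1, h(a4, a3)), a5), a2) = 1->1, 2->4, 3->4, 4->1


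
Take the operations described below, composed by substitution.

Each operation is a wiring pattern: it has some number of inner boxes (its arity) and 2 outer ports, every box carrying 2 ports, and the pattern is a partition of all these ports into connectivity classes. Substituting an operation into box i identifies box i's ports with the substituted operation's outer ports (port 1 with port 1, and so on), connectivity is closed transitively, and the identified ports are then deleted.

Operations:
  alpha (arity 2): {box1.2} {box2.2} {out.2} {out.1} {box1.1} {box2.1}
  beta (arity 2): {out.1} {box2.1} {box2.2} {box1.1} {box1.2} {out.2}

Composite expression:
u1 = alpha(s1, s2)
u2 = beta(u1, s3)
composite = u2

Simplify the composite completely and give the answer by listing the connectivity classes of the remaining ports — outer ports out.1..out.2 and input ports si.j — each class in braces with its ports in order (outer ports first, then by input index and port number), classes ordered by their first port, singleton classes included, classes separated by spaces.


{out.1} {out.2} {s1.1} {s1.2} {s2.1} {s2.2} {s3.1} {s3.2}

Connectivity passes through glued beta-boundaries; trace each wire chain.
composing alpha on (s1, s2), with out.j its own outer ports: {out.1} {out.2} {s1.1} {s1.2} {s2.1} {s2.2}
composing beta on (s1, s2, s3), with out.j its own outer ports: {out.1} {out.2} {s1.1} {s1.2} {s2.1} {s2.2} {s3.1} {s3.2}


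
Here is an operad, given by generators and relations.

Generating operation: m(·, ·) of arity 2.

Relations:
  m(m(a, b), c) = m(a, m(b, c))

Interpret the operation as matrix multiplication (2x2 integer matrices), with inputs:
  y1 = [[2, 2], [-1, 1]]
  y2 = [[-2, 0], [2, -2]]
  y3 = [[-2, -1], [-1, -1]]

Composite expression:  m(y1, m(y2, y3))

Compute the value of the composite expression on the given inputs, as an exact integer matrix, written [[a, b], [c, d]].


[[4, 4], [-6, -2]]

m(y2, y3) = [[4, 2], [-2, 0]]
m(y1, m(y2, y3)) = [[4, 4], [-6, -2]]


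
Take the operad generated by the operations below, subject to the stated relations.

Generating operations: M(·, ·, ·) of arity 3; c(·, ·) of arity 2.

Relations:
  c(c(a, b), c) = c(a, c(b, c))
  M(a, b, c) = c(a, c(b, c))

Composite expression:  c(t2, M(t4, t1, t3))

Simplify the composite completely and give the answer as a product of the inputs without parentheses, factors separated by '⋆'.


Key point: c is associative — brackets drop, the t-order remains.
M(t4, t1, t3) reduces to t4 ⋆ t1 ⋆ t3
c(t2, M(t4, t1, t3)) reduces to t2 ⋆ t4 ⋆ t1 ⋆ t3

t2 ⋆ t4 ⋆ t1 ⋆ t3


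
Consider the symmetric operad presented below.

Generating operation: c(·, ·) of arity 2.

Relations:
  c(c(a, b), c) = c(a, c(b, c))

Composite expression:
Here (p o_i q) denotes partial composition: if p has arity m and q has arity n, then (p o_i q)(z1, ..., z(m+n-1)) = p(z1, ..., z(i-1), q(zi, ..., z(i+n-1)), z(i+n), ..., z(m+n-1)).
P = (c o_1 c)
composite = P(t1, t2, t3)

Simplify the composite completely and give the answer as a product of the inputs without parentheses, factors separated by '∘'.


Under associativity of c, the answer is the t's in reading order.
c(t1, t2) linearizes to t1 ∘ t2
c(c(t1, t2), t3) linearizes to t1 ∘ t2 ∘ t3

t1 ∘ t2 ∘ t3


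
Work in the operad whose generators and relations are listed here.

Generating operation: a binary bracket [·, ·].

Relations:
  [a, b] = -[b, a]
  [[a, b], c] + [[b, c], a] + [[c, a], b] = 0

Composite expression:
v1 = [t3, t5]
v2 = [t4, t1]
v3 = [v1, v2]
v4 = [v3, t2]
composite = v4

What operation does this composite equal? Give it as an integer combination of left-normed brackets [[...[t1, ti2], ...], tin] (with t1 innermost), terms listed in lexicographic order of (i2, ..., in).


[[[[t1, t4], t3], t5], t2] - [[[[t1, t4], t5], t3], t2]

Expand each bracket as ab - ba; the t1-initial words give the coefficients.
Composite bracket: [[[t3, t5], [t4, t1]], t2]
Expanding via [a, b] = ab - ba: 16 signed words (2^4 = 16).
The t1-initial words carry the normal form:
  the word t1t4t3t5t2 carries sign +1 and contributes +[[[[t1, t4], t3], t5], t2]
  the word t1t4t5t3t2 carries sign -1 and contributes -[[[[t1, t4], t5], t3], t2]


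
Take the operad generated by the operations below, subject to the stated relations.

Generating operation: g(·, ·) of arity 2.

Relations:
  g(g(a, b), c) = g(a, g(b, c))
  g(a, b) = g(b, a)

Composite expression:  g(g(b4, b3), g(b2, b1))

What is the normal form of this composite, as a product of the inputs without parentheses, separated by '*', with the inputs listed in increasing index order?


Any arrangement under g is one operation, so sort the b-inputs.
g(b4, b3) flattens to b4 * b3
g(b2, b1) flattens to b2 * b1
g(g(b4, b3), g(b2, b1)) flattens to b4 * b3 * b2 * b1
the factors in increasing index order: b1 * b2 * b3 * b4

b1 * b2 * b3 * b4


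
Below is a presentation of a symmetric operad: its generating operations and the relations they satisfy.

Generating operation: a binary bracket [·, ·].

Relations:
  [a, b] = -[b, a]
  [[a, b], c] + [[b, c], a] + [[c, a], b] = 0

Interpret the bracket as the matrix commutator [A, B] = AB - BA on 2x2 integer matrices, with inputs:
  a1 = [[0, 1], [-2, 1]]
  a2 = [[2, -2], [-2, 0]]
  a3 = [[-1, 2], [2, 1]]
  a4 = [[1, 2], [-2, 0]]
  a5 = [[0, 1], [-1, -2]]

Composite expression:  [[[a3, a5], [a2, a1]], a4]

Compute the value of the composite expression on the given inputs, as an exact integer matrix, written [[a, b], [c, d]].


[[-288, -216], [-72, 288]]

[a3, a5] = [[-4, -6], [2, 4]]
[a2, a1] = [[6, 0], [6, -6]]
[[a3, a5], [a2, a1]] = [[-36, 72], [72, 36]]
[[[a3, a5], [a2, a1]], a4] = [[-288, -216], [-72, 288]]


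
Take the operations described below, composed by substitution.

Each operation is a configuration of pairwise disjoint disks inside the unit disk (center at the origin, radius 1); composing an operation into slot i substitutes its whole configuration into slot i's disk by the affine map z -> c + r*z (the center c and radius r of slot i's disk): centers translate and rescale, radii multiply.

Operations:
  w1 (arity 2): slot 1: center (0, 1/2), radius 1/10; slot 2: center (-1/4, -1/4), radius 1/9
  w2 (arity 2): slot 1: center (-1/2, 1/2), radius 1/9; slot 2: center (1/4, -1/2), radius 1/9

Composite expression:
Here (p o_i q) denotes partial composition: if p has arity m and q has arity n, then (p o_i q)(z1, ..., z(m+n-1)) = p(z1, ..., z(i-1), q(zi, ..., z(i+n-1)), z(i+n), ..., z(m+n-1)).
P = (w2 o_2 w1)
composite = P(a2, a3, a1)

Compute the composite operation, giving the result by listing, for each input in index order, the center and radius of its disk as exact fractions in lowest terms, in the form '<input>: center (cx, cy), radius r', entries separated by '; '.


a1: center (2/9, -19/36), radius 1/81; a2: center (-1/2, 1/2), radius 1/9; a3: center (1/4, -4/9), radius 1/90
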